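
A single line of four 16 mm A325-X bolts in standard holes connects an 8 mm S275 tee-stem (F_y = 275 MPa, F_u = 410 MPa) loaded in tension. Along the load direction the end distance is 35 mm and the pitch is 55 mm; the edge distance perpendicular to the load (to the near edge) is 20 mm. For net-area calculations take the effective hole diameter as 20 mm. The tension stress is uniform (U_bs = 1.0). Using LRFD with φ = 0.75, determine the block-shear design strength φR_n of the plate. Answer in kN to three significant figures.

Shear plane L_v = 35 + 3·55 = 200 mm; A_gv = 200 × 8 = 1600 mm².
A_nv = (200 − 3.5·20) × 8 = 1040 mm².
A_nt = (20 − 0.5·20) × 8 = 80 mm².
0.6 F_u A_nv = 255.8 kN; 0.6 F_y A_gv = 264 kN → shear rupture governs the shear term.
R_n = 255.8 + 1.0 × 410 × 80 / 1000 = 288.6 kN.
Design strength φR_n = 0.75 × 288.6 = 216 kN.

216 kN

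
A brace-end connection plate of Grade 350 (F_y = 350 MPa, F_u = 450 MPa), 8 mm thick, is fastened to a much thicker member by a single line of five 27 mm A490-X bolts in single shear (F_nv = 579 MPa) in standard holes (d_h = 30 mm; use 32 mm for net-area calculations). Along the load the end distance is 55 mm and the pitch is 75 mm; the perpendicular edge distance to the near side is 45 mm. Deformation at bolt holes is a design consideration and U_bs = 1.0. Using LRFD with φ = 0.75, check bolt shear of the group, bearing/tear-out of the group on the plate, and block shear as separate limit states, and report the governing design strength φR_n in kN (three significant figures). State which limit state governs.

Bolt shear: A_b = π·27²/4 = 572.6 mm²; R_n = 579 × 572.6 × 5 × 1 / 1000 = 1658 kN → 0.75 × 1658 = 1240 kN.
Bearing: edge l_c = 40, r_n = 172.8 kN; interior l_c = 45, r_n = 194.4 kN; R_n = 172.8 + 4·194.4 = 950.4 kN → 713 kN.
Block shear: A_gv = 2840, A_nv = 1688, A_nt = 232 mm²; R_n = min(0.6F_uA_nv, 0.6F_yA_gv) + U_bs·F_u·A_nt = 560.2 kN → 420 kN.
Block shear governs: 420 kN.

420 kN (block shear governs)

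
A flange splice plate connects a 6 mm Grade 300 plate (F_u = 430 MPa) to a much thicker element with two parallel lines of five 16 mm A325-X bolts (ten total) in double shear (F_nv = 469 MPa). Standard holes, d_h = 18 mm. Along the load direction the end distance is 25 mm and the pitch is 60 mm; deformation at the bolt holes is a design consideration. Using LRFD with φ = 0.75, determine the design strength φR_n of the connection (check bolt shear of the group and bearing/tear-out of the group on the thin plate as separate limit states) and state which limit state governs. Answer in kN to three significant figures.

669 kN (bearing governs)

Bolt shear: A_b = π·16²/4 = 201.1 mm²; R_n = 469 × 201.1 × 10 × 2 / 1000 = 1886 kN → 0.75 × 1886 = 1410 kN.
Bearing (1.2 l_c t F_u ≤ 2.4 d t F_u): upper limit = 2.4·16·6·430 / 1000 = 99.07 kN.
  Edge l_c = 25 − 18/2 = 16 → r_n = 49.54 kN; interior l_c = 60 − 18 = 42 → r_n = 99.07 kN.
  R_n,bearing = 2·49.54 + 8·99.07 = 891.6 kN → 0.75 × 891.6 = 669 kN.
Bearing governs: 669 kN.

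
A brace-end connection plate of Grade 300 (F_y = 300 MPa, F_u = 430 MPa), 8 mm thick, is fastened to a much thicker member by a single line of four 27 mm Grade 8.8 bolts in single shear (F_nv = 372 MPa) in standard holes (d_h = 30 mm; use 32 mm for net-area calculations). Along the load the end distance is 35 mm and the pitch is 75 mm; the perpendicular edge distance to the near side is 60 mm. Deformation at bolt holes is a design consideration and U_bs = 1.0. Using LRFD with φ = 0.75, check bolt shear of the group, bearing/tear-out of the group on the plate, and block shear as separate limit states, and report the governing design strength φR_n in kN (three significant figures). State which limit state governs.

Bolt shear: A_b = π·27²/4 = 572.6 mm²; R_n = 372 × 572.6 × 4 × 1 / 1000 = 852 kN → 0.75 × 852 = 639 kN.
Bearing: edge l_c = 20, r_n = 82.56 kN; interior l_c = 45, r_n = 185.8 kN; R_n = 82.56 + 3·185.8 = 639.8 kN → 480 kN.
Block shear: A_gv = 2080, A_nv = 1184, A_nt = 352 mm²; R_n = min(0.6F_uA_nv, 0.6F_yA_gv) + U_bs·F_u·A_nt = 456.8 kN → 343 kN.
Block shear governs: 343 kN.

343 kN (block shear governs)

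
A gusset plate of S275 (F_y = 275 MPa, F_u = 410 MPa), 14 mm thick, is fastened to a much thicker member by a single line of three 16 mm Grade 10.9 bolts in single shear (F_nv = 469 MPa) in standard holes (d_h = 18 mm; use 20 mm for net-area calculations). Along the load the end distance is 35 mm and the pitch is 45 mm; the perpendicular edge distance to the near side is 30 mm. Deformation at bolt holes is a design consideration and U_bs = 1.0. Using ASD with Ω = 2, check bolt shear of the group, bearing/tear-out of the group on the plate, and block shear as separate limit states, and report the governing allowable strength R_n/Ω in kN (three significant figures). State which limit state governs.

141 kN (bolt shear governs)

Bolt shear: A_b = π·16²/4 = 201.1 mm²; R_n = 469 × 201.1 × 3 × 1 / 1000 = 282.9 kN → 282.9 / 2 = 141 kN.
Bearing: edge l_c = 26, r_n = 179.1 kN; interior l_c = 27, r_n = 186 kN; R_n = 179.1 + 2·186 = 551 kN → 276 kN.
Block shear: A_gv = 1750, A_nv = 1050, A_nt = 280 mm²; R_n = min(0.6F_uA_nv, 0.6F_yA_gv) + U_bs·F_u·A_nt = 373.1 kN → 187 kN.
Bolt shear governs: 141 kN.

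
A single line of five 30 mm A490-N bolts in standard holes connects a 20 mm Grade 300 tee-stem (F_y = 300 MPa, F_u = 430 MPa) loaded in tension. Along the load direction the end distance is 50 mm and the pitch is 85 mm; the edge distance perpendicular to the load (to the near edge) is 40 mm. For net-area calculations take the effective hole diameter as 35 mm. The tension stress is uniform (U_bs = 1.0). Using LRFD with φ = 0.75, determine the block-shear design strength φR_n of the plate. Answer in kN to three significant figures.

1040 kN

Shear plane L_v = 50 + 4·85 = 390 mm; A_gv = 390 × 20 = 7800 mm².
A_nv = (390 − 4.5·35) × 20 = 4650 mm².
A_nt = (40 − 0.5·35) × 20 = 450 mm².
0.6 F_u A_nv = 1200 kN; 0.6 F_y A_gv = 1404 kN → shear rupture governs the shear term.
R_n = 1200 + 1.0 × 430 × 450 / 1000 = 1393 kN.
Design strength φR_n = 0.75 × 1393 = 1040 kN.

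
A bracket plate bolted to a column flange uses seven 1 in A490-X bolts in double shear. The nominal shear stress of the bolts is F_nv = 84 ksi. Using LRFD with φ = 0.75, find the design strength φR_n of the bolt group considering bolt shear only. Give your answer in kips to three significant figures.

A_b = π × 1² / 4 = 0.7854 in².
R_n = F_nv · A_b · n · n_s = 84 × 0.7854 × 7 × 2 = 923.6 kips.
Design strength φR_n = 0.75 × 923.6 = 693 kips.

693 kips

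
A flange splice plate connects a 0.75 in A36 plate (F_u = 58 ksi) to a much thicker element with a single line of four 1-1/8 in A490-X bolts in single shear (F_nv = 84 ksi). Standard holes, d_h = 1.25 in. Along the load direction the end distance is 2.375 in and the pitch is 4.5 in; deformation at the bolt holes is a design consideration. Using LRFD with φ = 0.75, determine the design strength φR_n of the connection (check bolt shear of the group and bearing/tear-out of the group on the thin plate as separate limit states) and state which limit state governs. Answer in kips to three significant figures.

Bolt shear: A_b = π·1.125²/4 = 0.994 in²; R_n = 84 × 0.994 × 4 × 1 = 334 kips → 0.75 × 334 = 250 kips.
Bearing (1.2 l_c t F_u ≤ 2.4 d t F_u): upper limit = 2.4·1.125·0.75·58 = 117.4 kips.
  Edge l_c = 2.375 − 1.25/2 = 1.75 → r_n = 91.35 kips; interior l_c = 4.5 − 1.25 = 3.25 → r_n = 117.4 kips.
  R_n,bearing = 1·91.35 + 3·117.4 = 443.7 kips → 0.75 × 443.7 = 333 kips.
Bolt shear governs: 250 kips.

250 kips (bolt shear governs)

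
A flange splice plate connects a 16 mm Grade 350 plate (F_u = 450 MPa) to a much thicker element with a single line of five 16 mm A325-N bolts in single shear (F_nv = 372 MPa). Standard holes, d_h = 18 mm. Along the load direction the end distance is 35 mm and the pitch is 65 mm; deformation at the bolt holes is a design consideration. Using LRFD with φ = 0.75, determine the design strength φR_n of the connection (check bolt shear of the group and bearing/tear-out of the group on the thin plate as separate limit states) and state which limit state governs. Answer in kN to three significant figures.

Bolt shear: A_b = π·16²/4 = 201.1 mm²; R_n = 372 × 201.1 × 5 × 1 / 1000 = 374 kN → 0.75 × 374 = 280 kN.
Bearing (1.2 l_c t F_u ≤ 2.4 d t F_u): upper limit = 2.4·16·16·450 / 1000 = 276.5 kN.
  Edge l_c = 35 − 18/2 = 26 → r_n = 224.6 kN; interior l_c = 65 − 18 = 47 → r_n = 276.5 kN.
  R_n,bearing = 1·224.6 + 4·276.5 = 1331 kN → 0.75 × 1331 = 998 kN.
Bolt shear governs: 280 kN.

280 kN (bolt shear governs)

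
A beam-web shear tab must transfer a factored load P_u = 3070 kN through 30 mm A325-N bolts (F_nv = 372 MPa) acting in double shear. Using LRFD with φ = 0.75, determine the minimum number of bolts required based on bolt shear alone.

8 bolts

A_b = π·30²/4 = 706.9 mm².
Per-bolt design strength φR_n = 0.75 × 372 × 706.9 × 2 / 1000 = 394.4 kN.
n ≥ 3070 / 394.4 = 7.783 → use 8 bolts.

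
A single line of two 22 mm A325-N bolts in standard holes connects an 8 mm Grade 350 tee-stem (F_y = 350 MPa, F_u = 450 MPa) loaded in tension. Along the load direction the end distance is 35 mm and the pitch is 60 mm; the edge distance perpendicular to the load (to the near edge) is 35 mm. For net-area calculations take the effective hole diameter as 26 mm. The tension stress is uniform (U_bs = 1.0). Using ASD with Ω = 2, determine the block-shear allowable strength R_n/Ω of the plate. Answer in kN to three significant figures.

100 kN

Shear plane L_v = 35 + 1·60 = 95 mm; A_gv = 95 × 8 = 760 mm².
A_nv = (95 − 1.5·26) × 8 = 448 mm².
A_nt = (35 − 0.5·26) × 8 = 176 mm².
0.6 F_u A_nv = 121 kN; 0.6 F_y A_gv = 159.6 kN → shear rupture governs the shear term.
R_n = 121 + 1.0 × 450 × 176 / 1000 = 200.2 kN.
Allowable strength R_n/Ω = 200.2 / 2 = 100 kN.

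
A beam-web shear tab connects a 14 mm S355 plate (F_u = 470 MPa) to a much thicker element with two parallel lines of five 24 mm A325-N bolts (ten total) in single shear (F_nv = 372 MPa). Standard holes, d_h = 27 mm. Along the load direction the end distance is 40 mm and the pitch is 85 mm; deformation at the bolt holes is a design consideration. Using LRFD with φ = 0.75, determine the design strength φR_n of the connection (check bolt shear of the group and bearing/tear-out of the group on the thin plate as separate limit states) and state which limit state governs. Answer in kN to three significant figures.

Bolt shear: A_b = π·24²/4 = 452.4 mm²; R_n = 372 × 452.4 × 10 × 1 / 1000 = 1683 kN → 0.75 × 1683 = 1260 kN.
Bearing (1.2 l_c t F_u ≤ 2.4 d t F_u): upper limit = 2.4·24·14·470 / 1000 = 379 kN.
  Edge l_c = 40 − 27/2 = 26.5 → r_n = 209.2 kN; interior l_c = 85 − 27 = 58 → r_n = 379 kN.
  R_n,bearing = 2·209.2 + 8·379 = 3451 kN → 0.75 × 3451 = 2590 kN.
Bolt shear governs: 1260 kN.

1260 kN (bolt shear governs)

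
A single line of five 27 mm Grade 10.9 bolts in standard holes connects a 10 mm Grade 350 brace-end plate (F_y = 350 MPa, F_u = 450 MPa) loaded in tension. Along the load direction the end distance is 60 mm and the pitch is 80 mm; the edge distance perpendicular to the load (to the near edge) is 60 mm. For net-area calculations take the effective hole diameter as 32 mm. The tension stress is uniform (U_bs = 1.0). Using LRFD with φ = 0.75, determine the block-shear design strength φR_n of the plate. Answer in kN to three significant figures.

Shear plane L_v = 60 + 4·80 = 380 mm; A_gv = 380 × 10 = 3800 mm².
A_nv = (380 − 4.5·32) × 10 = 2360 mm².
A_nt = (60 − 0.5·32) × 10 = 440 mm².
0.6 F_u A_nv = 637.2 kN; 0.6 F_y A_gv = 798 kN → shear rupture governs the shear term.
R_n = 637.2 + 1.0 × 450 × 440 / 1000 = 835.2 kN.
Design strength φR_n = 0.75 × 835.2 = 626 kN.

626 kN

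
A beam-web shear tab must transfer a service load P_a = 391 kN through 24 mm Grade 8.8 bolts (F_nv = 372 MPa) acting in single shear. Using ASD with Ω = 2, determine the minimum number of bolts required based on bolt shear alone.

5 bolts

A_b = π·24²/4 = 452.4 mm².
Per-bolt allowable strength R_n/Ω = 372 × 452.4 × 1 / 1000 / 2 = 84.14 kN.
n ≥ 391 / 84.14 = 4.647 → use 5 bolts.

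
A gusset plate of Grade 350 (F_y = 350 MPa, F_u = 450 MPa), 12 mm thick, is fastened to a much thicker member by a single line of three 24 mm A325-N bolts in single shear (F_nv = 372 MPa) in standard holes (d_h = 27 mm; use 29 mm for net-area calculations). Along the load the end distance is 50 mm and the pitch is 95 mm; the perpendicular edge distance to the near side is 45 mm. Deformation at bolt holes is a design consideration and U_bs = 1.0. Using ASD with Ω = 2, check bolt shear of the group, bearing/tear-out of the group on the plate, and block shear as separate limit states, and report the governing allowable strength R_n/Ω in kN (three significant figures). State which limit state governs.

Bolt shear: A_b = π·24²/4 = 452.4 mm²; R_n = 372 × 452.4 × 3 × 1 / 1000 = 504.9 kN → 504.9 / 2 = 252 kN.
Bearing: edge l_c = 36.5, r_n = 236.5 kN; interior l_c = 68, r_n = 311 kN; R_n = 236.5 + 2·311 = 858.6 kN → 429 kN.
Block shear: A_gv = 2880, A_nv = 2010, A_nt = 366 mm²; R_n = min(0.6F_uA_nv, 0.6F_yA_gv) + U_bs·F_u·A_nt = 707.4 kN → 354 kN.
Bolt shear governs: 252 kN.

252 kN (bolt shear governs)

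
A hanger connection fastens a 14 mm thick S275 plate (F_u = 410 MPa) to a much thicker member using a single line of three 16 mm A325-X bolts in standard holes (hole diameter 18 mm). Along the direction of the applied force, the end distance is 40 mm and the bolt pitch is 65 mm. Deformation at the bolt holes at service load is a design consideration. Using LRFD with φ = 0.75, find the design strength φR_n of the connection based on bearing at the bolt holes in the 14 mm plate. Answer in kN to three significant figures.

Per bolt r_n = 1.2 l_c t F_u ≤ 2.4 d t F_u; upper limit = 2.4 × 16 × 14 × 410 / 1000 = 220.4 kN.
Edge bolt: l_c = 40 − 18/2 = 31 mm → 1.2 × 31 × 14 × 410 / 1000 = 213.5 → r_n = 213.5 kN.
Interior bolts: l_c = 65 − 18 = 47 mm → 1.2 × 47 × 14 × 410 / 1000 = 323.7 → r_n = 220.4 kN.
R_n = 1 × 213.5 + 2 × 220.4 = 654.4 kN.
Design strength φR_n = 0.75 × 654.4 = 491 kN.

491 kN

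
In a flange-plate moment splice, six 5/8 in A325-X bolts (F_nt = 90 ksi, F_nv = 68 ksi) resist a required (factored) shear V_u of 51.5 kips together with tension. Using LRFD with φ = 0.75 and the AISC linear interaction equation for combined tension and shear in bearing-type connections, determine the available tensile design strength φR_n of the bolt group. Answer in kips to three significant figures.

93.4 kips

A_b = π·0.625²/4 = 0.3068 in²; f_rv = 51.5 / (6 × 0.3068) = 27.98 ksi.
F'_nt = 1.3 F_nt − (F_nt / φF_nv) f_rv = 1.3·90 − (90/(0.75·68))·27.98 = 67.63 ksi, capped at F_nt → F'_nt = 67.63 ksi.
R_n = F'_nt · A_b · n = 67.63 × 0.3068 × 6 = 124.5 kips.
Design strength φR_n = 0.75 × 124.5 = 93.4 kips.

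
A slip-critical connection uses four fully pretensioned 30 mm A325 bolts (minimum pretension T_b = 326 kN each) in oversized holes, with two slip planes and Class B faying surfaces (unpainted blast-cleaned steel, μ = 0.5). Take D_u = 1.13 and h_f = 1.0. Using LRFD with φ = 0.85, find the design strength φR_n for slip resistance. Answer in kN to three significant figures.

R_n = μ · D_u · h_f · T_b · n_s · n_b = 0.5 × 1.13 × 1.0 × 326 × 2 × 4 = 1474 kN.
Design strength φR_n = 0.85 × 1474 = 1250 kN.

1250 kN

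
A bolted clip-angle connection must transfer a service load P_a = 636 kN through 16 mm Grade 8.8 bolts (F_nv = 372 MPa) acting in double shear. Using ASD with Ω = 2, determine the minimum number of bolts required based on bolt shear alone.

A_b = π·16²/4 = 201.1 mm².
Per-bolt allowable strength R_n/Ω = 372 × 201.1 × 2 / 1000 / 2 = 74.8 kN.
n ≥ 636 / 74.8 = 8.503 → use 9 bolts.

9 bolts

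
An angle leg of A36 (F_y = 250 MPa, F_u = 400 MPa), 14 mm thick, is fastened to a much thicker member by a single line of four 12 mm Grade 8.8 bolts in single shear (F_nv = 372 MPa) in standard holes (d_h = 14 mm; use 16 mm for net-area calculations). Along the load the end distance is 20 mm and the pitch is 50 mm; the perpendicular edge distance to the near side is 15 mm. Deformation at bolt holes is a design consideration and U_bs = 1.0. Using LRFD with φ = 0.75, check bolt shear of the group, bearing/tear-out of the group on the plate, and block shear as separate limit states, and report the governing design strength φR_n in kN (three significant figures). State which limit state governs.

126 kN (bolt shear governs)

Bolt shear: A_b = π·12²/4 = 113.1 mm²; R_n = 372 × 113.1 × 4 × 1 / 1000 = 168.3 kN → 0.75 × 168.3 = 126 kN.
Bearing: edge l_c = 13, r_n = 87.36 kN; interior l_c = 36, r_n = 161.3 kN; R_n = 87.36 + 3·161.3 = 571.2 kN → 428 kN.
Block shear: A_gv = 2380, A_nv = 1596, A_nt = 98 mm²; R_n = min(0.6F_uA_nv, 0.6F_yA_gv) + U_bs·F_u·A_nt = 396.2 kN → 297 kN.
Bolt shear governs: 126 kN.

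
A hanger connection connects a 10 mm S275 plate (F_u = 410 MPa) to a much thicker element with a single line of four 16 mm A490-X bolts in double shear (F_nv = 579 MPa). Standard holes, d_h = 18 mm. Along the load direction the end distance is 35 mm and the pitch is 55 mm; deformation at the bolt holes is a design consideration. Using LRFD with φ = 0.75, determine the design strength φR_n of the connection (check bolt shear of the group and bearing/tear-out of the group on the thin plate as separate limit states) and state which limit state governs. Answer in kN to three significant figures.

450 kN (bearing governs)

Bolt shear: A_b = π·16²/4 = 201.1 mm²; R_n = 579 × 201.1 × 4 × 2 / 1000 = 931.3 kN → 0.75 × 931.3 = 698 kN.
Bearing (1.2 l_c t F_u ≤ 2.4 d t F_u): upper limit = 2.4·16·10·410 / 1000 = 157.4 kN.
  Edge l_c = 35 − 18/2 = 26 → r_n = 127.9 kN; interior l_c = 55 − 18 = 37 → r_n = 157.4 kN.
  R_n,bearing = 1·127.9 + 3·157.4 = 600.2 kN → 0.75 × 600.2 = 450 kN.
Bearing governs: 450 kN.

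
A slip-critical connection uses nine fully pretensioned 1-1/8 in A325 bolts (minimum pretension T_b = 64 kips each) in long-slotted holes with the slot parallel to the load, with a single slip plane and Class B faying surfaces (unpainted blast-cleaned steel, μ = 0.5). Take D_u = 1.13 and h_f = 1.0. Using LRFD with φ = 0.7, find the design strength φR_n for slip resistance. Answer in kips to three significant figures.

228 kips

R_n = μ · D_u · h_f · T_b · n_s · n_b = 0.5 × 1.13 × 1.0 × 64 × 1 × 9 = 325.4 kips.
Design strength φR_n = 0.7 × 325.4 = 228 kips.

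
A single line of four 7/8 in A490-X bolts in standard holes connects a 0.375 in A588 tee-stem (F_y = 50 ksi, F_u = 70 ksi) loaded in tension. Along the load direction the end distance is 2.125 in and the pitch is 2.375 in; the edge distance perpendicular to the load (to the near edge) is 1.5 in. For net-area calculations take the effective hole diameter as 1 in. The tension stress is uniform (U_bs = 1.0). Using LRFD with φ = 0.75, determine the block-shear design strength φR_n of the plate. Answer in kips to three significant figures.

87.6 kips

Shear plane L_v = 2.125 + 3·2.375 = 9.25 in; A_gv = 9.25 × 0.375 = 3.469 in².
A_nv = (9.25 − 3.5·1) × 0.375 = 2.156 in².
A_nt = (1.5 − 0.5·1) × 0.375 = 0.375 in².
0.6 F_u A_nv = 90.56 kips; 0.6 F_y A_gv = 104.1 kips → shear rupture governs the shear term.
R_n = 90.56 + 1.0 × 70 × 0.375 = 116.8 kips.
Design strength φR_n = 0.75 × 116.8 = 87.6 kips.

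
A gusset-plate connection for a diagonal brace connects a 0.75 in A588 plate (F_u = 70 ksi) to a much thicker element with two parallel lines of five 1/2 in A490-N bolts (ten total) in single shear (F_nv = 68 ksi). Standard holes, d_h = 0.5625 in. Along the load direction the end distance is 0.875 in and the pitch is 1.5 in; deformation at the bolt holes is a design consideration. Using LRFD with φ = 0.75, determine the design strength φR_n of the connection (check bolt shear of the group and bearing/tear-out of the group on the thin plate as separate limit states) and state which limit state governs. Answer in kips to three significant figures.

100 kips (bolt shear governs)

Bolt shear: A_b = π·0.5²/4 = 0.1963 in²; R_n = 68 × 0.1963 × 10 × 1 = 133.5 kips → 0.75 × 133.5 = 100 kips.
Bearing (1.2 l_c t F_u ≤ 2.4 d t F_u): upper limit = 2.4·0.5·0.75·70 = 63 kips.
  Edge l_c = 0.875 − 0.5625/2 = 0.5938 → r_n = 37.41 kips; interior l_c = 1.5 − 0.5625 = 0.9375 → r_n = 59.06 kips.
  R_n,bearing = 2·37.41 + 8·59.06 = 547.3 kips → 0.75 × 547.3 = 410 kips.
Bolt shear governs: 100 kips.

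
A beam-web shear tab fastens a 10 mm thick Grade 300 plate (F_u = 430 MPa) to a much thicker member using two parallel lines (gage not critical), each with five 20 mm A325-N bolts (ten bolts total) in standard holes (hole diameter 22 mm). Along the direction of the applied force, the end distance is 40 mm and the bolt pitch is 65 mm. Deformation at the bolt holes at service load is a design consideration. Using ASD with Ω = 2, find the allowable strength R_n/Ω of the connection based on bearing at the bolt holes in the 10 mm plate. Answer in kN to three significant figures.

975 kN

Per bolt r_n = 1.2 l_c t F_u ≤ 2.4 d t F_u; upper limit = 2.4 × 20 × 10 × 430 / 1000 = 206.4 kN.
Edge bolt: l_c = 40 − 22/2 = 29 mm → 1.2 × 29 × 10 × 430 / 1000 = 149.6 → r_n = 149.6 kN.
Interior bolts: l_c = 65 − 22 = 43 mm → 1.2 × 43 × 10 × 430 / 1000 = 221.9 → r_n = 206.4 kN.
R_n = 2 × 149.6 + 8 × 206.4 = 1950 kN.
Allowable strength R_n/Ω = 1950 / 2 = 975 kN.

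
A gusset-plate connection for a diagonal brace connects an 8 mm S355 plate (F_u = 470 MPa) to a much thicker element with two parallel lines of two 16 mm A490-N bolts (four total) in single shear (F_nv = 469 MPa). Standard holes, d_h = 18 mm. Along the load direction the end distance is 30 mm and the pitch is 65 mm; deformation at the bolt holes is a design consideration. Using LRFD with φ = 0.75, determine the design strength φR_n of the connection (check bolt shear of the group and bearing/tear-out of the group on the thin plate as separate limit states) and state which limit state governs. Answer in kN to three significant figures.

Bolt shear: A_b = π·16²/4 = 201.1 mm²; R_n = 469 × 201.1 × 4 × 1 / 1000 = 377.2 kN → 0.75 × 377.2 = 283 kN.
Bearing (1.2 l_c t F_u ≤ 2.4 d t F_u): upper limit = 2.4·16·8·470 / 1000 = 144.4 kN.
  Edge l_c = 30 − 18/2 = 21 → r_n = 94.75 kN; interior l_c = 65 − 18 = 47 → r_n = 144.4 kN.
  R_n,bearing = 2·94.75 + 2·144.4 = 478.3 kN → 0.75 × 478.3 = 359 kN.
Bolt shear governs: 283 kN.

283 kN (bolt shear governs)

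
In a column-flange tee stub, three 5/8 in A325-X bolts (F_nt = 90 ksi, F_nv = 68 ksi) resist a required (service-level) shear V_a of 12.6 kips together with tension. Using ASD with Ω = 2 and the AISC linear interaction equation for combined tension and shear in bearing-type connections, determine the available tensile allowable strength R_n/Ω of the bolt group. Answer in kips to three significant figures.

37.2 kips

A_b = π·0.625²/4 = 0.3068 in²; f_rv = 12.6 / (3 × 0.3068) = 13.69 ksi.
F'_nt = 1.3 F_nt − (Ω F_nt / F_nv) f_rv = 1.3·90 − (2·90/68)·13.69 = 80.76 ksi, capped at F_nt → F'_nt = 80.76 ksi.
R_n = F'_nt · A_b · n = 80.76 × 0.3068 × 3 = 74.33 kips.
Allowable strength R_n/Ω = 74.33 / 2 = 37.2 kips.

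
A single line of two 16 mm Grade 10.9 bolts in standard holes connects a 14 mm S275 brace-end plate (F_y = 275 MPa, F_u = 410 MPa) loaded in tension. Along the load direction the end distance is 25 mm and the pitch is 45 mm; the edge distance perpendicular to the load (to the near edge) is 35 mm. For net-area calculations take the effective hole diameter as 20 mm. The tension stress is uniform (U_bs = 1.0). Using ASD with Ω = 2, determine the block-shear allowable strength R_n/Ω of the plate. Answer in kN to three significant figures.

141 kN

Shear plane L_v = 25 + 1·45 = 70 mm; A_gv = 70 × 14 = 980 mm².
A_nv = (70 − 1.5·20) × 14 = 560 mm².
A_nt = (35 − 0.5·20) × 14 = 350 mm².
0.6 F_u A_nv = 137.8 kN; 0.6 F_y A_gv = 161.7 kN → shear rupture governs the shear term.
R_n = 137.8 + 1.0 × 410 × 350 / 1000 = 281.3 kN.
Allowable strength R_n/Ω = 281.3 / 2 = 141 kN.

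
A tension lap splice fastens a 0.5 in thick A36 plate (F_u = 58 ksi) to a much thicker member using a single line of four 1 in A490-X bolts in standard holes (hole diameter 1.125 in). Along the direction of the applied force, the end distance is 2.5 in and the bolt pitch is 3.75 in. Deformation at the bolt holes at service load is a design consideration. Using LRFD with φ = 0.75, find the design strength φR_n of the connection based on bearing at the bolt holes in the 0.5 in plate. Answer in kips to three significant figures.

Per bolt r_n = 1.2 l_c t F_u ≤ 2.4 d t F_u; upper limit = 2.4 × 1 × 0.5 × 58 = 69.6 kips.
Edge bolt: l_c = 2.5 − 1.125/2 = 1.938 in → 1.2 × 1.938 × 0.5 × 58 = 67.42 → r_n = 67.42 kips.
Interior bolts: l_c = 3.75 − 1.125 = 2.625 in → 1.2 × 2.625 × 0.5 × 58 = 91.35 → r_n = 69.6 kips.
R_n = 1 × 67.42 + 3 × 69.6 = 276.2 kips.
Design strength φR_n = 0.75 × 276.2 = 207 kips.

207 kips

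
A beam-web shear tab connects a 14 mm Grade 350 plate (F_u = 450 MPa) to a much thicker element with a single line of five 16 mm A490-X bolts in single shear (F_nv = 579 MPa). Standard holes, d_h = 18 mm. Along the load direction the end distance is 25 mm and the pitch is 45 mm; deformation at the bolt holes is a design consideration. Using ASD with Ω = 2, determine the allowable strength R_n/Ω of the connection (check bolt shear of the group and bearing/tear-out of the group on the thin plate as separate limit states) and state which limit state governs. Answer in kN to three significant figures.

291 kN (bolt shear governs)

Bolt shear: A_b = π·16²/4 = 201.1 mm²; R_n = 579 × 201.1 × 5 × 1 / 1000 = 582.1 kN → 582.1 / 2 = 291 kN.
Bearing (1.2 l_c t F_u ≤ 2.4 d t F_u): upper limit = 2.4·16·14·450 / 1000 = 241.9 kN.
  Edge l_c = 25 − 18/2 = 16 → r_n = 121 kN; interior l_c = 45 − 18 = 27 → r_n = 204.1 kN.
  R_n,bearing = 1·121 + 4·204.1 = 937.4 kN → 937.4 / 2 = 469 kN.
Bolt shear governs: 291 kN.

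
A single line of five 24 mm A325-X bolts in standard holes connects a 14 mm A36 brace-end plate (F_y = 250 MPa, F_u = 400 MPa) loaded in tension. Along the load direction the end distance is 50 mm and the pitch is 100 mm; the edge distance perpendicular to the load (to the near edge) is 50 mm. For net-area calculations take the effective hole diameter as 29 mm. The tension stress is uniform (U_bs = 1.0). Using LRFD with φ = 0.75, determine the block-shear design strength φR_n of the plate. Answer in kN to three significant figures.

858 kN

Shear plane L_v = 50 + 4·100 = 450 mm; A_gv = 450 × 14 = 6300 mm².
A_nv = (450 − 4.5·29) × 14 = 4473 mm².
A_nt = (50 − 0.5·29) × 14 = 497 mm².
0.6 F_u A_nv = 1074 kN; 0.6 F_y A_gv = 945 kN → shear yielding governs the shear term.
R_n = 945 + 1.0 × 400 × 497 / 1000 = 1144 kN.
Design strength φR_n = 0.75 × 1144 = 858 kN.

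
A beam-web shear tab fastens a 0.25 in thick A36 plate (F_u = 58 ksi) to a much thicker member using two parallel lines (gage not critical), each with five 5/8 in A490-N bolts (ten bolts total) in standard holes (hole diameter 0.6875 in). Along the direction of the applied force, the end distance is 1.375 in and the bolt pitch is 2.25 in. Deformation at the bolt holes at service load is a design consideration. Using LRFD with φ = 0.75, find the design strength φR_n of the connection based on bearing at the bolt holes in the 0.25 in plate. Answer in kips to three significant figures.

157 kips

Per bolt r_n = 1.2 l_c t F_u ≤ 2.4 d t F_u; upper limit = 2.4 × 0.625 × 0.25 × 58 = 21.75 kips.
Edge bolt: l_c = 1.375 − 0.6875/2 = 1.031 in → 1.2 × 1.031 × 0.25 × 58 = 17.94 → r_n = 17.94 kips.
Interior bolts: l_c = 2.25 − 0.6875 = 1.562 in → 1.2 × 1.562 × 0.25 × 58 = 27.19 → r_n = 21.75 kips.
R_n = 2 × 17.94 + 8 × 21.75 = 209.9 kips.
Design strength φR_n = 0.75 × 209.9 = 157 kips.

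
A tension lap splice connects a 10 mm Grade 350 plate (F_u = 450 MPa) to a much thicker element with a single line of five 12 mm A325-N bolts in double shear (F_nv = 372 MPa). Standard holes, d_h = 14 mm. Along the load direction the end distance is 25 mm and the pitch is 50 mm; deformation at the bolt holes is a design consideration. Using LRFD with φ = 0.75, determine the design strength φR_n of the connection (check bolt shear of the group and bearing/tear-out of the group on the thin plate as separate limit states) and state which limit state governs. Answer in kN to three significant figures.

316 kN (bolt shear governs)

Bolt shear: A_b = π·12²/4 = 113.1 mm²; R_n = 372 × 113.1 × 5 × 2 / 1000 = 420.7 kN → 0.75 × 420.7 = 316 kN.
Bearing (1.2 l_c t F_u ≤ 2.4 d t F_u): upper limit = 2.4·12·10·450 / 1000 = 129.6 kN.
  Edge l_c = 25 − 14/2 = 18 → r_n = 97.2 kN; interior l_c = 50 − 14 = 36 → r_n = 129.6 kN.
  R_n,bearing = 1·97.2 + 4·129.6 = 615.6 kN → 0.75 × 615.6 = 462 kN.
Bolt shear governs: 316 kN.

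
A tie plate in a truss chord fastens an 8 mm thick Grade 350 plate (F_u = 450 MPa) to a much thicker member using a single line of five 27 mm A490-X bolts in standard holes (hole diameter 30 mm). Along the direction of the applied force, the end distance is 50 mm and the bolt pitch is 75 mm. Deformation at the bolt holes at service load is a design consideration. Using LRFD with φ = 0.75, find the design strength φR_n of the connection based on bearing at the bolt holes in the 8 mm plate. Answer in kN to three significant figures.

Per bolt r_n = 1.2 l_c t F_u ≤ 2.4 d t F_u; upper limit = 2.4 × 27 × 8 × 450 / 1000 = 233.3 kN.
Edge bolt: l_c = 50 − 30/2 = 35 mm → 1.2 × 35 × 8 × 450 / 1000 = 151.2 → r_n = 151.2 kN.
Interior bolts: l_c = 75 − 30 = 45 mm → 1.2 × 45 × 8 × 450 / 1000 = 194.4 → r_n = 194.4 kN.
R_n = 1 × 151.2 + 4 × 194.4 = 928.8 kN.
Design strength φR_n = 0.75 × 928.8 = 697 kN.

697 kN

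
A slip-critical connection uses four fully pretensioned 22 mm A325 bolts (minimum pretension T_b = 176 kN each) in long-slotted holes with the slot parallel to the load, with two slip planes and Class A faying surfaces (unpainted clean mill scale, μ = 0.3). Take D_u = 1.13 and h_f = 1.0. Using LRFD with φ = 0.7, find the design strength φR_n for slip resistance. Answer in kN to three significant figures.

R_n = μ · D_u · h_f · T_b · n_s · n_b = 0.3 × 1.13 × 1.0 × 176 × 2 × 4 = 477.3 kN.
Design strength φR_n = 0.7 × 477.3 = 334 kN.

334 kN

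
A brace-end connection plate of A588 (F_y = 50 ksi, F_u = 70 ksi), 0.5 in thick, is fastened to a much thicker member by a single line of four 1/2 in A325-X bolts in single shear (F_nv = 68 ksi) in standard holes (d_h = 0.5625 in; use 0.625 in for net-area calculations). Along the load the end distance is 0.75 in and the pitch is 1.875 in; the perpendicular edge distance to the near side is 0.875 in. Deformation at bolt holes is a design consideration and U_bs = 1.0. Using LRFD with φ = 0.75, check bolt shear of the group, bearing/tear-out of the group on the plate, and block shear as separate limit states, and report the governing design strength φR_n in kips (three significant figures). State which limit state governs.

Bolt shear: A_b = π·0.5²/4 = 0.1963 in²; R_n = 68 × 0.1963 × 4 × 1 = 53.41 kips → 0.75 × 53.41 = 40.1 kips.
Bearing: edge l_c = 0.4688, r_n = 19.69 kips; interior l_c = 1.312, r_n = 42 kips; R_n = 19.69 + 3·42 = 145.7 kips → 109 kips.
Block shear: A_gv = 3.188, A_nv = 2.094, A_nt = 0.2812 in²; R_n = min(0.6F_uA_nv, 0.6F_yA_gv) + U_bs·F_u·A_nt = 107.6 kips → 80.7 kips.
Bolt shear governs: 40.1 kips.

40.1 kips (bolt shear governs)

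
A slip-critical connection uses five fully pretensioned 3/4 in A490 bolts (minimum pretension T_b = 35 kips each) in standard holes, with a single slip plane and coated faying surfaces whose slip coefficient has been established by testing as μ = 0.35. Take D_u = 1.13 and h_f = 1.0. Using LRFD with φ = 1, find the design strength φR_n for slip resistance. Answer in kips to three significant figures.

R_n = μ · D_u · h_f · T_b · n_s · n_b = 0.35 × 1.13 × 1.0 × 35 × 1 × 5 = 69.21 kips.
Design strength φR_n = 1 × 69.21 = 69.2 kips.

69.2 kips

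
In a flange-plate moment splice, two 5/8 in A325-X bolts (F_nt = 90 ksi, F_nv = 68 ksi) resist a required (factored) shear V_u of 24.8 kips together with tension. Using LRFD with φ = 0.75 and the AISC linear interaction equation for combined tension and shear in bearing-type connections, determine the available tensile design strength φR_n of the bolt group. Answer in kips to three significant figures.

A_b = π·0.625²/4 = 0.3068 in²; f_rv = 24.8 / (2 × 0.3068) = 40.42 ksi.
F'_nt = 1.3 F_nt − (F_nt / φF_nv) f_rv = 1.3·90 − (90/(0.75·68))·40.42 = 45.67 ksi, capped at F_nt → F'_nt = 45.67 ksi.
R_n = F'_nt · A_b · n = 45.67 × 0.3068 × 2 = 28.03 kips.
Design strength φR_n = 0.75 × 28.03 = 21 kips.

21 kips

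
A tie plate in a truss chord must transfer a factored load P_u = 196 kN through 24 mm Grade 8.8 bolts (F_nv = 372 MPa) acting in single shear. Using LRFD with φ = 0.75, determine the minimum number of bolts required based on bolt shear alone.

A_b = π·24²/4 = 452.4 mm².
Per-bolt design strength φR_n = 0.75 × 372 × 452.4 × 1 / 1000 = 126.2 kN.
n ≥ 196 / 126.2 = 1.553 → use 2 bolts.

2 bolts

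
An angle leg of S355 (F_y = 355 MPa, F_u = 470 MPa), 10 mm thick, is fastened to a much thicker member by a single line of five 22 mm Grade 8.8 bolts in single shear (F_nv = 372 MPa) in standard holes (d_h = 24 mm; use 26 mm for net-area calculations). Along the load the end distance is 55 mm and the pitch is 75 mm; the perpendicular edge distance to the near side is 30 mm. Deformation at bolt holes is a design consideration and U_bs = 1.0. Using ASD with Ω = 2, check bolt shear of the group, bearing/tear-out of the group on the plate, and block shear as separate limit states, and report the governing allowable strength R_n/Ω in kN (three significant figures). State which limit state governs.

354 kN (bolt shear governs)

Bolt shear: A_b = π·22²/4 = 380.1 mm²; R_n = 372 × 380.1 × 5 × 1 / 1000 = 707 kN → 707 / 2 = 354 kN.
Bearing: edge l_c = 43, r_n = 242.5 kN; interior l_c = 51, r_n = 248.2 kN; R_n = 242.5 + 4·248.2 = 1235 kN → 618 kN.
Block shear: A_gv = 3550, A_nv = 2380, A_nt = 170 mm²; R_n = min(0.6F_uA_nv, 0.6F_yA_gv) + U_bs·F_u·A_nt = 751.1 kN → 376 kN.
Bolt shear governs: 354 kN.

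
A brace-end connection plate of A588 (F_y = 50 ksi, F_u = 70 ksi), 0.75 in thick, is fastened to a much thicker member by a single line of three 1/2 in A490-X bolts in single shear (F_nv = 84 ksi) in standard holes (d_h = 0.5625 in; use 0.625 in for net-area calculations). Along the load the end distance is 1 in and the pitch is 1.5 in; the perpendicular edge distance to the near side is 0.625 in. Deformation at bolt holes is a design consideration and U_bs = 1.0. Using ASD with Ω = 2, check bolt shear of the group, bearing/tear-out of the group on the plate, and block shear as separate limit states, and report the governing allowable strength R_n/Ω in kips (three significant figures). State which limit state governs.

24.7 kips (bolt shear governs)

Bolt shear: A_b = π·0.5²/4 = 0.1963 in²; R_n = 84 × 0.1963 × 3 × 1 = 49.48 kips → 49.48 / 2 = 24.7 kips.
Bearing: edge l_c = 0.7188, r_n = 45.28 kips; interior l_c = 0.9375, r_n = 59.06 kips; R_n = 45.28 + 2·59.06 = 163.4 kips → 81.7 kips.
Block shear: A_gv = 3, A_nv = 1.828, A_nt = 0.2344 in²; R_n = min(0.6F_uA_nv, 0.6F_yA_gv) + U_bs·F_u·A_nt = 93.19 kips → 46.6 kips.
Bolt shear governs: 24.7 kips.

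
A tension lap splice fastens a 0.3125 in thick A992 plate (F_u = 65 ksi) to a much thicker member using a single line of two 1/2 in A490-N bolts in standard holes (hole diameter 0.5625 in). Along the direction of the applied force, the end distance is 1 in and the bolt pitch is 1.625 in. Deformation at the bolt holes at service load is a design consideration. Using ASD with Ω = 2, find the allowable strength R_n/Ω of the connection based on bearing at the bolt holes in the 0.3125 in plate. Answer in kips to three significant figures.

20.9 kips

Per bolt r_n = 1.2 l_c t F_u ≤ 2.4 d t F_u; upper limit = 2.4 × 0.5 × 0.3125 × 65 = 24.38 kips.
Edge bolt: l_c = 1 − 0.5625/2 = 0.7188 in → 1.2 × 0.7188 × 0.3125 × 65 = 17.52 → r_n = 17.52 kips.
Interior bolts: l_c = 1.625 − 0.5625 = 1.062 in → 1.2 × 1.062 × 0.3125 × 65 = 25.9 → r_n = 24.38 kips.
R_n = 1 × 17.52 + 1 × 24.38 = 41.89 kips.
Allowable strength R_n/Ω = 41.89 / 2 = 20.9 kips.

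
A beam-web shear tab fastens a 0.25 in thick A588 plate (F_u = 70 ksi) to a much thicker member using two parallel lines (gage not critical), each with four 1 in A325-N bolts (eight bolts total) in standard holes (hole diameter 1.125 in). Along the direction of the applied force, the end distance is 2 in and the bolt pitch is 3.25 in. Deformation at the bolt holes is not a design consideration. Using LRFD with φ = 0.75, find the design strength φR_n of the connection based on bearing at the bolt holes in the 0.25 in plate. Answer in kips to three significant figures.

Per bolt r_n = 1.5 l_c t F_u ≤ 3.0 d t F_u; upper limit = 3.0 × 1 × 0.25 × 70 = 52.5 kips.
Edge bolt: l_c = 2 − 1.125/2 = 1.438 in → 1.5 × 1.438 × 0.25 × 70 = 37.73 → r_n = 37.73 kips.
Interior bolts: l_c = 3.25 − 1.125 = 2.125 in → 1.5 × 2.125 × 0.25 × 70 = 55.78 → r_n = 52.5 kips.
R_n = 2 × 37.73 + 6 × 52.5 = 390.5 kips.
Design strength φR_n = 0.75 × 390.5 = 293 kips.

293 kips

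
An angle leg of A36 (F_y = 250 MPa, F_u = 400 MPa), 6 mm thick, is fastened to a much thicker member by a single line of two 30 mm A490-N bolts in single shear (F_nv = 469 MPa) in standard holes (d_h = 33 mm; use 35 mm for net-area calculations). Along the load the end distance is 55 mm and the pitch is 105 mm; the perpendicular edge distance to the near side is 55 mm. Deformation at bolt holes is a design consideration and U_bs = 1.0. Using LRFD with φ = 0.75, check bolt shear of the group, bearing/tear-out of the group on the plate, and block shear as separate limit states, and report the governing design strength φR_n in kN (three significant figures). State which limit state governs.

Bolt shear: A_b = π·30²/4 = 706.9 mm²; R_n = 469 × 706.9 × 2 × 1 / 1000 = 663 kN → 0.75 × 663 = 497 kN.
Bearing: edge l_c = 38.5, r_n = 110.9 kN; interior l_c = 72, r_n = 172.8 kN; R_n = 110.9 + 1·172.8 = 283.7 kN → 213 kN.
Block shear: A_gv = 960, A_nv = 645, A_nt = 225 mm²; R_n = min(0.6F_uA_nv, 0.6F_yA_gv) + U_bs·F_u·A_nt = 234 kN → 176 kN.
Block shear governs: 176 kN.

176 kN (block shear governs)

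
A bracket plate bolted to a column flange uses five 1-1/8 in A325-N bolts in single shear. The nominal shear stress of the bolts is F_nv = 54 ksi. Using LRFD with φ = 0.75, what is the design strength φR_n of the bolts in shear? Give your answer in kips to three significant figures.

A_b = π × 1.125² / 4 = 0.994 in².
R_n = F_nv · A_b · n · n_s = 54 × 0.994 × 5 × 1 = 268.4 kips.
Design strength φR_n = 0.75 × 268.4 = 201 kips.

201 kips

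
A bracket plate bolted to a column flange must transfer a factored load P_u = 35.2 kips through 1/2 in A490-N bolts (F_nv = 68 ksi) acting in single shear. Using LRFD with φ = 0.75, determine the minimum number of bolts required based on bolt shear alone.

4 bolts

A_b = π·0.5²/4 = 0.1963 in².
Per-bolt design strength φR_n = 0.75 × 68 × 0.1963 × 1 = 10.01 kips.
n ≥ 35.2 / 10.01 = 3.515 → use 4 bolts.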